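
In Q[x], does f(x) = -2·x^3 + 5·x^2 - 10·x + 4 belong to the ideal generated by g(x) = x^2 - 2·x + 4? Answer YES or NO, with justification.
In Q[x] the ideal (g) consists of all multiples of g, so f ∈ (g) iff g | f, i.e. iff the remainder of f on division by g is 0. Divide f by g (g is monic, so eliminate the leading term of the running remainder at each step):
  leading term -2·x^3: subtract (-2·x)·g(x) = -2·x^3 + 4·x^2 - 8·x, leaving x^2 - 2·x + 4
  leading term x^2: subtract (1)·g(x) = x^2 - 2·x + 4, leaving 0
The remainder is 0, so f(x) = g(x) · h(x) with h(x) = 1 - 2·x. Hence g | f, i.e. f ∈ (g).

Final answer: YES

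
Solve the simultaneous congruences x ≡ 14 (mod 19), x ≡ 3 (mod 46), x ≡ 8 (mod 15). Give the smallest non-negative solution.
The moduli 19, 46, 15 are pairwise coprime, so by the CRT there is a unique solution mod 19·46·15 = 13110.
Solve by successive substitution. Start with x ≡ 14 (mod 19).
  Combine with x ≡ 3 (mod 46): write x = 14 + 19·t and require 14 + 19·t ≡ 3 (mod 46), i.e. 19·t ≡ 3 − 14 ≡ 35 (mod 46). Since 19^(−1) ≡ 17 (mod 46), t ≡ 17·35 ≡ 43 (mod 46). So x ≡ 14 + 19·43 = 831 (mod 874).
  Combine with x ≡ 8 (mod 15): write x = 831 + 874·t and require 831 + 874·t ≡ 8 (mod 15), i.e. 874·t ≡ 8 − 831 ≡ 2 (mod 15). Since 874^(−1) ≡ 4 (mod 15) (874 ≡ 4 (mod 15)), t ≡ 4·2 ≡ 8 (mod 15). So x ≡ 831 + 874·8 = 7823 (mod 13110).
Unique solution in [0, 13110): x = 7823.

Final answer: x ≡ 7823 (mod 13110); the representative in [0, 13110) is 7823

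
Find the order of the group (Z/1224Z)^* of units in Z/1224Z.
|(Z/1224Z)^*| = 384

(Z/1224Z)^* consists of the classes a with gcd(a, 1224) = 1, so its order is φ(1224). φ is multiplicative, with φ(p^e) = p^e − p^(e−1). Factorise 1224 = 2^3 · 3^2 · 17. Then
  φ(1224) = (2^3 − 2^2) · (3^2 − 3^1) · (17 − 1) = 4 · 6 · 16 = 384.
Thus |(Z/1224Z)^*| = 384.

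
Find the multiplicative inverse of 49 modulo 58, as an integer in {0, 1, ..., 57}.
Apply the extended Euclidean algorithm to (58, 49), tracking rows (r, s, t) with s·58 + t·49 = r. Each division r_prev = q·r_cur + r_new produces the new row as (previous row) − q·(current row):
  row A: (58, 1, 0)   [1·58 + 0·49 = 58]
  row B: (49, 0, 1)   [0·58 + 1·49 = 49]
  58 = 1·49 + 9   → row C = row A − 1·row B = (9, 1, −1)   [check: 1·58 − 1·49 = 9]
  49 = 5·9 + 4   → row D = row B − 5·row C = (4, −5, 6)   [check: −5·58 + 6·49 = 4]
  9 = 2·4 + 1   → row E = row C − 2·row D = (1, 11, −13)   [check: 11·58 − 13·49 = 1]
  4 = 4·1 + 0   → remainder 0, stop. gcd = 1 (last nonzero row E).
The gcd is 1, so 49 is invertible mod 58. The last nonzero row gives 11·58 − 13·49 = 1, so t = −13. So 49^(−1) ≡ −13 ≡ 45 (mod 58). Verify: 49 · 45 = 2205 ≡ 1 (mod 58). ✓

Final answer: 49^(−1) ≡ 45 (mod 58)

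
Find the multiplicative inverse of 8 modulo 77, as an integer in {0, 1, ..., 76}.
8^(−1) ≡ 29 (mod 77)

Apply the extended Euclidean algorithm to (77, 8), tracking rows (r, s, t) with s·77 + t·8 = r. Each division r_prev = q·r_cur + r_new produces the new row as (previous row) − q·(current row):
  row A: (77, 1, 0)   [1·77 + 0·8 = 77]
  row B: (8, 0, 1)   [0·77 + 1·8 = 8]
  77 = 9·8 + 5   → row C = row A − 9·row B = (5, 1, −9)   [check: 1·77 − 9·8 = 5]
  8 = 1·5 + 3   → row D = row B − 1·row C = (3, −1, 10)   [check: −1·77 + 10·8 = 3]
  5 = 1·3 + 2   → row E = row C − 1·row D = (2, 2, −19)   [check: 2·77 − 19·8 = 2]
  3 = 1·2 + 1   → row F = row D − 1·row E = (1, −3, 29)   [check: −3·77 + 29·8 = 1]
  2 = 2·1 + 0   → remainder 0, stop. gcd = 1 (last nonzero row F).
The gcd is 1, so 8 is invertible mod 77. The last nonzero row gives −3·77 + 29·8 = 1, so t = 29. So 8^(−1) ≡ 29 (mod 77). Verify: 8 · 29 = 232 ≡ 1 (mod 77). ✓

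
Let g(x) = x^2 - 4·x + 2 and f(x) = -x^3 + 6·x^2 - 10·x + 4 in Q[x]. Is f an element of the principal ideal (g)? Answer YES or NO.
YES

In Q[x] the ideal (g) consists of all multiples of g, so f ∈ (g) iff g | f, i.e. iff the remainder of f on division by g is 0. Divide f by g (g is monic, so eliminate the leading term of the running remainder at each step):
  leading term -x^3: subtract (-x)·g(x) = -x^3 + 4·x^2 - 2·x, leaving 2·x^2 - 8·x + 4
  leading term 2·x^2: subtract (2)·g(x) = 2·x^2 - 8·x + 4, leaving 0
The remainder is 0, so f(x) = g(x) · h(x) with h(x) = 2 - x. Hence g | f, i.e. f ∈ (g).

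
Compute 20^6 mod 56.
8

Use repeated squaring. Binary(6) = 110. Walk through the bits of the exponent 6 left-to-right: at each bit after the leading one, square the running value, then multiply by 20 if the bit is 1 (always reducing mod 56):
  bit 1 = 1 (leading): start with 20.
  bit 2 = 1: square 20^2 = 400 ≡ 8; bit is 1, so multiply 8·20 = 160 ≡ 48 (mod 56).
  bit 3 = 0: square 48^2 = 2304 ≡ 8 (mod 56).
Final value: 20^6 ≡ 8 (mod 56).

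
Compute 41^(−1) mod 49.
Apply the extended Euclidean algorithm to (49, 41), tracking rows (r, s, t) with s·49 + t·41 = r. Each division r_prev = q·r_cur + r_new produces the new row as (previous row) − q·(current row):
  row A: (49, 1, 0)   [1·49 + 0·41 = 49]
  row B: (41, 0, 1)   [0·49 + 1·41 = 41]
  49 = 1·41 + 8   → row C = row A − 1·row B = (8, 1, −1)   [check: 1·49 − 1·41 = 8]
  41 = 5·8 + 1   → row D = row B − 5·row C = (1, −5, 6)   [check: −5·49 + 6·41 = 1]
  8 = 8·1 + 0   → remainder 0, stop. gcd = 1 (last nonzero row D).
The gcd is 1, so 41 is invertible mod 49. The last nonzero row gives −5·49 + 6·41 = 1, so t = 6. So 41^(−1) ≡ 6 (mod 49). Verify: 41 · 6 = 246 ≡ 1 (mod 49). ✓

Final answer: 41^(−1) ≡ 6 (mod 49)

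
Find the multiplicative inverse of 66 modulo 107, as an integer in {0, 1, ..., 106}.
66^(−1) ≡ 60 (mod 107)

Apply the extended Euclidean algorithm to (107, 66), tracking rows (r, s, t) with s·107 + t·66 = r. Each division r_prev = q·r_cur + r_new produces the new row as (previous row) − q·(current row):
  row A: (107, 1, 0)   [1·107 + 0·66 = 107]
  row B: (66, 0, 1)   [0·107 + 1·66 = 66]
  107 = 1·66 + 41   → row C = row A − 1·row B = (41, 1, −1)   [check: 1·107 − 1·66 = 41]
  66 = 1·41 + 25   → row D = row B − 1·row C = (25, −1, 2)   [check: −1·107 + 2·66 = 25]
  41 = 1·25 + 16   → row E = row C − 1·row D = (16, 2, −3)   [check: 2·107 − 3·66 = 16]
  25 = 1·16 + 9   → row F = row D − 1·row E = (9, −3, 5)   [check: −3·107 + 5·66 = 9]
  16 = 1·9 + 7   → row G = row E − 1·row F = (7, 5, −8)   [check: 5·107 − 8·66 = 7]
  9 = 1·7 + 2   → row H = row F − 1·row G = (2, −8, 13)   [check: −8·107 + 13·66 = 2]
  7 = 3·2 + 1   → row I = row G − 3·row H = (1, 29, −47)   [check: 29·107 − 47·66 = 1]
  2 = 2·1 + 0   → remainder 0, stop. gcd = 1 (last nonzero row I).
The gcd is 1, so 66 is invertible mod 107. The last nonzero row gives 29·107 − 47·66 = 1, so t = −47. So 66^(−1) ≡ −47 ≡ 60 (mod 107). Verify: 66 · 60 = 3960 ≡ 1 (mod 107). ✓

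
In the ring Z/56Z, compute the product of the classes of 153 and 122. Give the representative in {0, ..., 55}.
18

Reduce the factors first: 153 ≡ 41, 122 ≡ 10 (mod 56), so 153 · 122 ≡ 41 · 10 (mod 56). 41 · 10 = 410. Dividing by 56: 410 = 7·56 + 18. So (153 · 122) mod 56 = 18.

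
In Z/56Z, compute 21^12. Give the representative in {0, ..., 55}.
49

Use repeated squaring. Binary(12) = 1100. Walk through the bits of the exponent 12 left-to-right: at each bit after the leading one, square the running value, then multiply by 21 if the bit is 1 (always reducing mod 56):
  bit 1 = 1 (leading): start with 21.
  bit 2 = 1: square 21^2 = 441 ≡ 49; bit is 1, so multiply 49·21 = 1029 ≡ 21 (mod 56).
  bit 3 = 0: square 21^2 = 441 ≡ 49 (mod 56).
  bit 4 = 0: square 49^2 = 2401 ≡ 49 (mod 56).
Final value: 21^12 ≡ 49 (mod 56).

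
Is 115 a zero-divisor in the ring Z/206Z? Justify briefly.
NO

gcd(115, 206) = 1, so 115 is a unit in Z/206Z (it has a multiplicative inverse). A unit cannot be a zero-divisor: if 115·b ≡ 0 then multiplying both sides by 115^(−1) gives b ≡ 0. So 115 is not a zero-divisor.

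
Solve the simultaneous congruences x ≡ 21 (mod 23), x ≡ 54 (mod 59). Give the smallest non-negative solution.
x ≡ 113 (mod 1357); the representative in [0, 1357) is 113

The moduli 23, 59 are pairwise coprime, so by the CRT there is a unique solution mod 23·59 = 1357.
Solve by successive substitution. Start with x ≡ 21 (mod 23).
  Combine with x ≡ 54 (mod 59): write x = 21 + 23·t and require 21 + 23·t ≡ 54 (mod 59), i.e. 23·t ≡ 54 − 21 ≡ 33 (mod 59). Since 23^(−1) ≡ 18 (mod 59), t ≡ 18·33 ≡ 4 (mod 59). So x ≡ 21 + 23·4 = 113 (mod 1357).
Unique solution in [0, 1357): x = 113.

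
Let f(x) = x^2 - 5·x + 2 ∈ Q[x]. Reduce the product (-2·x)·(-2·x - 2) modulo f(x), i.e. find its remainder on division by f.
First multiply in Q[x] without reducing: a · b = 4·x^2 + 4·x. Now divide by f(x) = x^2 - 5·x + 2, eliminating the leading term at each step:
  leading term 4·x^2: subtract (4)·f(x) = 4·x^2 - 20·x + 8, leaving 24·x - 8
The degree is now < 2, so this is the remainder. Hence a · b ≡ 24·x - 8 in Q[x]/(f).

Final answer: a · b ≡ 24·x - 8 (mod f(x))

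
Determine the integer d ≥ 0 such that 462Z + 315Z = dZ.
(462, 315) = (21); d = 21

In the PID Z, (a, b) is generated by gcd(a, b). Compute gcd(462, 315) with the extended Euclidean algorithm, tracking rows (r, s, t) with s·462 + t·315 = r:
  row A: (462, 1, 0)   [1·462 + 0·315 = 462]
  row B: (315, 0, 1)   [0·462 + 1·315 = 315]
  462 = 1·315 + 147   → row C = row A − 1·row B = (147, 1, −1)   [check: 1·462 − 1·315 = 147]
  315 = 2·147 + 21   → row D = row B − 2·row C = (21, −2, 3)   [check: −2·462 + 3·315 = 21]
  147 = 7·21 + 0   → remainder 0, stop. gcd = 21 (last nonzero row D).
So gcd(462, 315) = 21, with Bézout identity −2·462 + 3·315 = 21. Containment (⊇): the Bézout identity exhibits 21 as an element of (462, 315), giving (21) ⊆ (462, 315). Containment (⊆): since 21 | 462 and 21 | 315 (462 = 21·22, 315 = 21·15), every Z-linear combination of 462 and 315 is divisible by 21, so (462, 315) ⊆ (21). Therefore (462, 315) = (21), d = 21.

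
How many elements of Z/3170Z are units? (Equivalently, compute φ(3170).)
Z/3170Z has φ(3170) = 1264 units

An element a ∈ Z/3170Z is a unit iff gcd(a, 3170) = 1, so the number of units is φ(3170). φ is multiplicative, with φ(p^e) = p^e − p^(e−1). Factorise 3170 = 2 · 5 · 317. Then
  φ(3170) = (2 − 1) · (5 − 1) · (317 − 1) = 1 · 4 · 316 = 1264.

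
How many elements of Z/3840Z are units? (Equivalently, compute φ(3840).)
Z/3840Z has φ(3840) = 1024 units

An element a ∈ Z/3840Z is a unit iff gcd(a, 3840) = 1, so the number of units is φ(3840). φ is multiplicative, with φ(p^e) = p^e − p^(e−1). Factorise 3840 = 2^8 · 3 · 5. Then
  φ(3840) = (2^8 − 2^7) · (3 − 1) · (5 − 1) = 128 · 2 · 4 = 1024.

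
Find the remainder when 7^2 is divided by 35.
Use repeated squaring. Binary(2) = 10. Walk through the bits of the exponent 2 left-to-right: at each bit after the leading one, square the running value, then multiply by 7 if the bit is 1 (always reducing mod 35):
  bit 1 = 1 (leading): start with 7.
  bit 2 = 0: square 7^2 = 49 ≡ 14 (mod 35).
Final value: 7^2 ≡ 14 (mod 35).

Final answer: 14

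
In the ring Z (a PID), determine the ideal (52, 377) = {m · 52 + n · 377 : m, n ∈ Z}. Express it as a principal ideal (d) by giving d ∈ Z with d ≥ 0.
(52, 377) = (13); d = 13

In the PID Z, (a, b) is generated by gcd(a, b). Compute gcd(377, 52) with the extended Euclidean algorithm, tracking rows (r, s, t) with s·377 + t·52 = r:
  row A: (377, 1, 0)   [1·377 + 0·52 = 377]
  row B: (52, 0, 1)   [0·377 + 1·52 = 52]
  377 = 7·52 + 13   → row C = row A − 7·row B = (13, 1, −7)   [check: 1·377 − 7·52 = 13]
  52 = 4·13 + 0   → remainder 0, stop. gcd = 13 (last nonzero row C).
So gcd(52, 377) = 13, with Bézout identity 1·377 − 7·52 = 13. Containment (⊇): the Bézout identity exhibits 13 as an element of (52, 377), giving (13) ⊆ (52, 377). Containment (⊆): since 13 | 52 and 13 | 377 (52 = 13·4, 377 = 13·29), every Z-linear combination of 52 and 377 is divisible by 13, so (52, 377) ⊆ (13). Therefore (52, 377) = (13), d = 13.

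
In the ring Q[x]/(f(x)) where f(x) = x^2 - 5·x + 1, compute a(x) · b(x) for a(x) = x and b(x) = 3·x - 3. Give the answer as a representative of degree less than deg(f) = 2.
First multiply in Q[x] without reducing: a · b = 3·x^2 - 3·x. Now divide by f(x) = x^2 - 5·x + 1, eliminating the leading term at each step:
  leading term 3·x^2: subtract (3)·f(x) = 3·x^2 - 15·x + 3, leaving 12·x - 3
The degree is now < 2, so this is the remainder. Hence a · b ≡ 12·x - 3 in Q[x]/(f).

Final answer: a · b ≡ 12·x - 3 (mod f(x))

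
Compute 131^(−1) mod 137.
131^(−1) ≡ 114 (mod 137)

Apply the extended Euclidean algorithm to (137, 131), tracking rows (r, s, t) with s·137 + t·131 = r. Each division r_prev = q·r_cur + r_new produces the new row as (previous row) − q·(current row):
  row A: (137, 1, 0)   [1·137 + 0·131 = 137]
  row B: (131, 0, 1)   [0·137 + 1·131 = 131]
  137 = 1·131 + 6   → row C = row A − 1·row B = (6, 1, −1)   [check: 1·137 − 1·131 = 6]
  131 = 21·6 + 5   → row D = row B − 21·row C = (5, −21, 22)   [check: −21·137 + 22·131 = 5]
  6 = 1·5 + 1   → row E = row C − 1·row D = (1, 22, −23)   [check: 22·137 − 23·131 = 1]
  5 = 5·1 + 0   → remainder 0, stop. gcd = 1 (last nonzero row E).
The gcd is 1, so 131 is invertible mod 137. The last nonzero row gives 22·137 − 23·131 = 1, so t = −23. So 131^(−1) ≡ −23 ≡ 114 (mod 137). Verify: 131 · 114 = 14934 ≡ 1 (mod 137). ✓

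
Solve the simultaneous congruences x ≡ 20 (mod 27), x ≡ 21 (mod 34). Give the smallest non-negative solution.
The moduli 27, 34 are pairwise coprime, so by the CRT there is a unique solution mod 27·34 = 918.
Solve by successive substitution. Start with x ≡ 20 (mod 27).
  Combine with x ≡ 21 (mod 34): write x = 20 + 27·t and require 20 + 27·t ≡ 21 (mod 34), i.e. 27·t ≡ 21 − 20 ≡ 1 (mod 34). Since 27^(−1) ≡ 29 (mod 34), t ≡ 29·1 ≡ 29 (mod 34). So x ≡ 20 + 27·29 = 803 (mod 918).
Unique solution in [0, 918): x = 803.

Final answer: x ≡ 803 (mod 918); the representative in [0, 918) is 803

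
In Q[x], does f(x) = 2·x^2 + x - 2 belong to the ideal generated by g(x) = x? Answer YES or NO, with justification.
In Q[x] the ideal (g) consists of all multiples of g, so f ∈ (g) iff g | f, i.e. iff the remainder of f on division by g is 0. Divide f by g (g is monic, so eliminate the leading term of the running remainder at each step):
  leading term 2·x^2: subtract (2·x)·g(x) = 2·x^2, leaving x - 2
  leading term x: subtract (1)·g(x) = x, leaving -2
The remainder r(x) = -2 ≠ 0 (and deg r < deg g), so g ∤ f, i.e. f ∉ (g).

Final answer: NO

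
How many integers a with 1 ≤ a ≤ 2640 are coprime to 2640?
640

The number of a ∈ {1, ..., 2640} with gcd(a, 2640) = 1 is by definition Euler's totient φ(2640). φ is multiplicative, with φ(p^e) = p^e − p^(e−1). Factorise 2640 = 2^4 · 3 · 5 · 11. Then
  φ(2640) = (2^4 − 2^3) · (3 − 1) · (5 − 1) · (11 − 1) = 8 · 2 · 4 · 10 = 640.
So there are 640 such integers.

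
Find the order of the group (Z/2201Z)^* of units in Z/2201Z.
(Z/2201Z)^* consists of the classes a with gcd(a, 2201) = 1, so its order is φ(2201). φ is multiplicative, with φ(p^e) = p^e − p^(e−1). Factorise 2201 = 31 · 71. Then
  φ(2201) = (31 − 1) · (71 − 1) = 30 · 70 = 2100.
Thus |(Z/2201Z)^*| = 2100.

Final answer: |(Z/2201Z)^*| = 2100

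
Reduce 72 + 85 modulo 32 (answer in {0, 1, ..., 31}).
Reduce the summands first: 72 ≡ 8, 85 ≡ 21 (mod 32), so 72 + 85 ≡ 8 + 21 (mod 32). 8 + 21 = 29; 29 = 0·32 + 29, so (72 + 85) mod 32 = 29.

Final answer: 29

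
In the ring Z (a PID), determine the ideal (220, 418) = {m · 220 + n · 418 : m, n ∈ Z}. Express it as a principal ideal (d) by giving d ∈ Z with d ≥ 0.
In the PID Z, (a, b) is generated by gcd(a, b). Compute gcd(418, 220) with the extended Euclidean algorithm, tracking rows (r, s, t) with s·418 + t·220 = r:
  row A: (418, 1, 0)   [1·418 + 0·220 = 418]
  row B: (220, 0, 1)   [0·418 + 1·220 = 220]
  418 = 1·220 + 198   → row C = row A − 1·row B = (198, 1, −1)   [check: 1·418 − 1·220 = 198]
  220 = 1·198 + 22   → row D = row B − 1·row C = (22, −1, 2)   [check: −1·418 + 2·220 = 22]
  198 = 9·22 + 0   → remainder 0, stop. gcd = 22 (last nonzero row D).
So gcd(220, 418) = 22, with Bézout identity −1·418 + 2·220 = 22. Containment (⊇): the Bézout identity exhibits 22 as an element of (220, 418), giving (22) ⊆ (220, 418). Containment (⊆): since 22 | 220 and 22 | 418 (220 = 22·10, 418 = 22·19), every Z-linear combination of 220 and 418 is divisible by 22, so (220, 418) ⊆ (22). Therefore (220, 418) = (22), d = 22.

Final answer: (220, 418) = (22); d = 22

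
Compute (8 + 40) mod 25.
23

Reduce the summands first: 40 ≡ 15 (mod 25), so 8 + 40 ≡ 8 + 15 (mod 25). 8 + 15 = 23; 23 = 0·25 + 23, so (8 + 40) mod 25 = 23.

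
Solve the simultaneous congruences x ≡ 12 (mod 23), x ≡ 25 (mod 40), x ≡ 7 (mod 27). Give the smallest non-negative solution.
The moduli 23, 40, 27 are pairwise coprime, so by the CRT there is a unique solution mod 23·40·27 = 24840.
Solve by successive substitution. Start with x ≡ 12 (mod 23).
  Combine with x ≡ 25 (mod 40): write x = 12 + 23·t and require 12 + 23·t ≡ 25 (mod 40), i.e. 23·t ≡ 25 − 12 ≡ 13 (mod 40). Since 23^(−1) ≡ 7 (mod 40), t ≡ 7·13 ≡ 11 (mod 40). So x ≡ 12 + 23·11 = 265 (mod 920).
  Combine with x ≡ 7 (mod 27): write x = 265 + 920·t and require 265 + 920·t ≡ 7 (mod 27), i.e. 920·t ≡ 7 − 265 ≡ 12 (mod 27). Since 920^(−1) ≡ 14 (mod 27) (920 ≡ 2 (mod 27)), t ≡ 14·12 ≡ 6 (mod 27). So x ≡ 265 + 920·6 = 5785 (mod 24840).
Unique solution in [0, 24840): x = 5785.

Final answer: x ≡ 5785 (mod 24840); the representative in [0, 24840) is 5785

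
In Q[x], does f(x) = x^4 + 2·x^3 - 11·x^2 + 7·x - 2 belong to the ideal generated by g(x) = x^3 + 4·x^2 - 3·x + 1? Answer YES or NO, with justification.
YES

In Q[x] the ideal (g) consists of all multiples of g, so f ∈ (g) iff g | f, i.e. iff the remainder of f on division by g is 0. Divide f by g (g is monic, so eliminate the leading term of the running remainder at each step):
  leading term x^4: subtract (x)·g(x) = x^4 + 4·x^3 - 3·x^2 + x, leaving -2·x^3 - 8·x^2 + 6·x - 2
  leading term -2·x^3: subtract (-2)·g(x) = -2·x^3 - 8·x^2 + 6·x - 2, leaving 0
The remainder is 0, so f(x) = g(x) · h(x) with h(x) = x - 2. Hence g | f, i.e. f ∈ (g).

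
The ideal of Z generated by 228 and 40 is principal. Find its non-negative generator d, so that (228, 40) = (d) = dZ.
In the PID Z, (a, b) is generated by gcd(a, b). Compute gcd(228, 40) with the extended Euclidean algorithm, tracking rows (r, s, t) with s·228 + t·40 = r:
  row A: (228, 1, 0)   [1·228 + 0·40 = 228]
  row B: (40, 0, 1)   [0·228 + 1·40 = 40]
  228 = 5·40 + 28   → row C = row A − 5·row B = (28, 1, −5)   [check: 1·228 − 5·40 = 28]
  40 = 1·28 + 12   → row D = row B − 1·row C = (12, −1, 6)   [check: −1·228 + 6·40 = 12]
  28 = 2·12 + 4   → row E = row C − 2·row D = (4, 3, −17)   [check: 3·228 − 17·40 = 4]
  12 = 3·4 + 0   → remainder 0, stop. gcd = 4 (last nonzero row E).
So gcd(228, 40) = 4, with Bézout identity 3·228 − 17·40 = 4. Containment (⊇): the Bézout identity exhibits 4 as an element of (228, 40), giving (4) ⊆ (228, 40). Containment (⊆): since 4 | 228 and 4 | 40 (228 = 4·57, 40 = 4·10), every Z-linear combination of 228 and 40 is divisible by 4, so (228, 40) ⊆ (4). Therefore (228, 40) = (4), d = 4.

Final answer: (228, 40) = (4); d = 4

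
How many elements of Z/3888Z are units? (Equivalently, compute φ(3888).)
An element a ∈ Z/3888Z is a unit iff gcd(a, 3888) = 1, so the number of units is φ(3888). φ is multiplicative, with φ(p^e) = p^e − p^(e−1). Factorise 3888 = 2^4 · 3^5. Then
  φ(3888) = (2^4 − 2^3) · (3^5 − 3^4) = 8 · 162 = 1296.

Final answer: Z/3888Z has φ(3888) = 1296 units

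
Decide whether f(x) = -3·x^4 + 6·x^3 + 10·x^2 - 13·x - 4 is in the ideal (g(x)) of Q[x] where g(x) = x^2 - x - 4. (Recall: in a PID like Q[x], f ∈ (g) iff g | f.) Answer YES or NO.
YES

In Q[x] the ideal (g) consists of all multiples of g, so f ∈ (g) iff g | f, i.e. iff the remainder of f on division by g is 0. Divide f by g (g is monic, so eliminate the leading term of the running remainder at each step):
  leading term -3·x^4: subtract (-3·x^2)·g(x) = -3·x^4 + 3·x^3 + 12·x^2, leaving 3·x^3 - 2·x^2 - 13·x - 4
  leading term 3·x^3: subtract (3·x)·g(x) = 3·x^3 - 3·x^2 - 12·x, leaving x^2 - x - 4
  leading term x^2: subtract (1)·g(x) = x^2 - x - 4, leaving 0
The remainder is 0, so f(x) = g(x) · h(x) with h(x) = -3·x^2 + 3·x + 1. Hence g | f, i.e. f ∈ (g).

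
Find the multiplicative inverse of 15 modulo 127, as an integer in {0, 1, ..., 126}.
15^(−1) ≡ 17 (mod 127)

Apply the extended Euclidean algorithm to (127, 15), tracking rows (r, s, t) with s·127 + t·15 = r. Each division r_prev = q·r_cur + r_new produces the new row as (previous row) − q·(current row):
  row A: (127, 1, 0)   [1·127 + 0·15 = 127]
  row B: (15, 0, 1)   [0·127 + 1·15 = 15]
  127 = 8·15 + 7   → row C = row A − 8·row B = (7, 1, −8)   [check: 1·127 − 8·15 = 7]
  15 = 2·7 + 1   → row D = row B − 2·row C = (1, −2, 17)   [check: −2·127 + 17·15 = 1]
  7 = 7·1 + 0   → remainder 0, stop. gcd = 1 (last nonzero row D).
The gcd is 1, so 15 is invertible mod 127. The last nonzero row gives −2·127 + 17·15 = 1, so t = 17. So 15^(−1) ≡ 17 (mod 127). Verify: 15 · 17 = 255 ≡ 1 (mod 127). ✓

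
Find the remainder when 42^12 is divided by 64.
0

Use repeated squaring. Binary(12) = 1100. Walk through the bits of the exponent 12 left-to-right: at each bit after the leading one, square the running value, then multiply by 42 if the bit is 1 (always reducing mod 64):
  bit 1 = 1 (leading): start with 42.
  bit 2 = 1: square 42^2 = 1764 ≡ 36; bit is 1, so multiply 36·42 = 1512 ≡ 40 (mod 64).
  bit 3 = 0: square 40^2 = 1600 ≡ 0 (mod 64).
  bit 4 = 0: square 0^2 = 0 (mod 64).
Final value: 42^12 ≡ 0 (mod 64).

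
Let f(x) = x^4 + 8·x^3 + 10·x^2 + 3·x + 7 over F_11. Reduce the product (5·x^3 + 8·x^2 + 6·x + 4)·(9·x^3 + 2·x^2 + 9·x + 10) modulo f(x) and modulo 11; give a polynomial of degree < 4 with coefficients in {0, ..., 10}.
a · b ≡ x^3 + 9·x^2 + 5·x + 6 (mod f(x))

Multiply as integer polynomials: a · b = 45·x^6 + 82·x^5 + 115·x^4 + 170·x^3 + 142·x^2 + 96·x + 40. Reducing coefficients mod 11: a · b ≡ x^6 + 5·x^5 + 5·x^4 + 5·x^3 + 10·x^2 + 8·x + 7. Now divide by f(x) = x^4 + 8·x^3 + 10·x^2 + 3·x + 7 in F_11[x], eliminating the leading term at each step:
  leading term x^6: subtract (x^2)·f(x) = x^6 + 8·x^5 + 10·x^4 + 3·x^3 + 7·x^2, leaving 8·x^5 + 6·x^4 + 2·x^3 + 3·x^2 + 8·x + 7 (coefficients mod 11)
  leading term 8·x^5: subtract (8·x)·f(x) = 8·x^5 + 9·x^4 + 3·x^3 + 2·x^2 + x, leaving 8·x^4 + 10·x^3 + x^2 + 7·x + 7 (coefficients mod 11)
  leading term 8·x^4: subtract (8)·f(x) = 8·x^4 + 9·x^3 + 3·x^2 + 2·x + 1, leaving x^3 + 9·x^2 + 5·x + 6 (coefficients mod 11)
The degree is now < 4, so this is the remainder. Hence a · b ≡ x^3 + 9·x^2 + 5·x + 6 in F_11[x]/(f).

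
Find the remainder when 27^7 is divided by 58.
17

Use repeated squaring. Binary(7) = 111. Walk through the bits of the exponent 7 left-to-right: at each bit after the leading one, square the running value, then multiply by 27 if the bit is 1 (always reducing mod 58):
  bit 1 = 1 (leading): start with 27.
  bit 2 = 1: square 27^2 = 729 ≡ 33; bit is 1, so multiply 33·27 = 891 ≡ 21 (mod 58).
  bit 3 = 1: square 21^2 = 441 ≡ 35; bit is 1, so multiply 35·27 = 945 ≡ 17 (mod 58).
Final value: 27^7 ≡ 17 (mod 58).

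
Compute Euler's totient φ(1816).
φ is multiplicative, with φ(p^e) = p^e − p^(e−1). Factorise 1816 = 2^3 · 227. Then
  φ(1816) = (2^3 − 2^2) · (227 − 1) = 4 · 226 = 904.

Final answer: φ(1816) = 904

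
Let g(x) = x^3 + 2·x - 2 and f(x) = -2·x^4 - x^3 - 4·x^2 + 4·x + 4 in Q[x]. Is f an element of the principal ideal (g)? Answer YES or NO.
In Q[x] the ideal (g) consists of all multiples of g, so f ∈ (g) iff g | f, i.e. iff the remainder of f on division by g is 0. Divide f by g (g is monic, so eliminate the leading term of the running remainder at each step):
  leading term -2·x^4: subtract (-2·x)·g(x) = -2·x^4 - 4·x^2 + 4·x, leaving 4 - x^3
  leading term -x^3: subtract (-1)·g(x) = -x^3 - 2·x + 2, leaving 2·x + 2
The remainder r(x) = 2·x + 2 ≠ 0 (and deg r < deg g), so g ∤ f, i.e. f ∉ (g).

Final answer: NO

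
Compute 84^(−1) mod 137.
Apply the extended Euclidean algorithm to (137, 84), tracking rows (r, s, t) with s·137 + t·84 = r. Each division r_prev = q·r_cur + r_new produces the new row as (previous row) − q·(current row):
  row A: (137, 1, 0)   [1·137 + 0·84 = 137]
  row B: (84, 0, 1)   [0·137 + 1·84 = 84]
  137 = 1·84 + 53   → row C = row A − 1·row B = (53, 1, −1)   [check: 1·137 − 1·84 = 53]
  84 = 1·53 + 31   → row D = row B − 1·row C = (31, −1, 2)   [check: −1·137 + 2·84 = 31]
  53 = 1·31 + 22   → row E = row C − 1·row D = (22, 2, −3)   [check: 2·137 − 3·84 = 22]
  31 = 1·22 + 9   → row F = row D − 1·row E = (9, −3, 5)   [check: −3·137 + 5·84 = 9]
  22 = 2·9 + 4   → row G = row E − 2·row F = (4, 8, −13)   [check: 8·137 − 13·84 = 4]
  9 = 2·4 + 1   → row H = row F − 2·row G = (1, −19, 31)   [check: −19·137 + 31·84 = 1]
  4 = 4·1 + 0   → remainder 0, stop. gcd = 1 (last nonzero row H).
The gcd is 1, so 84 is invertible mod 137. The last nonzero row gives −19·137 + 31·84 = 1, so t = 31. So 84^(−1) ≡ 31 (mod 137). Verify: 84 · 31 = 2604 ≡ 1 (mod 137). ✓

Final answer: 84^(−1) ≡ 31 (mod 137)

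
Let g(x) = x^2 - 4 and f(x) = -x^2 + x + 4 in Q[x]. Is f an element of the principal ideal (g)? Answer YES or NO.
In Q[x] the ideal (g) consists of all multiples of g, so f ∈ (g) iff g | f, i.e. iff the remainder of f on division by g is 0. Divide f by g (g is monic, so eliminate the leading term of the running remainder at each step):
  leading term -x^2: subtract (-1)·g(x) = 4 - x^2, leaving x
The remainder r(x) = x ≠ 0 (and deg r < deg g), so g ∤ f, i.e. f ∉ (g).

Final answer: NO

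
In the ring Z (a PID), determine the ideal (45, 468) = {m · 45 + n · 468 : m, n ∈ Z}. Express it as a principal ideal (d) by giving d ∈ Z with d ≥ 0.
(45, 468) = (9); d = 9

In the PID Z, (a, b) is generated by gcd(a, b). Compute gcd(468, 45) with the extended Euclidean algorithm, tracking rows (r, s, t) with s·468 + t·45 = r:
  row A: (468, 1, 0)   [1·468 + 0·45 = 468]
  row B: (45, 0, 1)   [0·468 + 1·45 = 45]
  468 = 10·45 + 18   → row C = row A − 10·row B = (18, 1, −10)   [check: 1·468 − 10·45 = 18]
  45 = 2·18 + 9   → row D = row B − 2·row C = (9, −2, 21)   [check: −2·468 + 21·45 = 9]
  18 = 2·9 + 0   → remainder 0, stop. gcd = 9 (last nonzero row D).
So gcd(45, 468) = 9, with Bézout identity −2·468 + 21·45 = 9. Containment (⊇): the Bézout identity exhibits 9 as an element of (45, 468), giving (9) ⊆ (45, 468). Containment (⊆): since 9 | 45 and 9 | 468 (45 = 9·5, 468 = 9·52), every Z-linear combination of 45 and 468 is divisible by 9, so (45, 468) ⊆ (9). Therefore (45, 468) = (9), d = 9.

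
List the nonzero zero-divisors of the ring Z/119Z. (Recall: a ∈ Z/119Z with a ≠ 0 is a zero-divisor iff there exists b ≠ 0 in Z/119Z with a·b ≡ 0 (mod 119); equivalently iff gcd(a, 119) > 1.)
nonzero zero-divisors of Z/119Z = {7, 14, 17, 21, 28, 34, 35, 42, 49, 51, 56, 63, 68, 70, 77, 84, 85, 91, 98, 102, 105, 112}

An element a ∈ Z/119Z (with a ≠ 0) is a zero-divisor iff gcd(a, 119) > 1 (because a is a unit precisely when gcd(a, n) = 1, and in Z/nZ every nonzero, non-unit element is a zero-divisor). Scan a = 1, ..., 118 and keep those with gcd(a, 119) > 1:
  gcd(7, 119) = 7, gcd(14, 119) = 7, gcd(17, 119) = 17, gcd(21, 119) = 7, gcd(28, 119) = 7, gcd(34, 119) = 17, gcd(35, 119) = 7, gcd(42, 119) = 7, gcd(49, 119) = 7, gcd(51, 119) = 17, gcd(56, 119) = 7, gcd(63, 119) = 7, gcd(68, 119) = 17, gcd(70, 119) = 7, gcd(77, 119) = 7, gcd(84, 119) = 7, gcd(85, 119) = 17, gcd(91, 119) = 7, gcd(98, 119) = 7, gcd(102, 119) = 17, gcd(105, 119) = 7, gcd(112, 119) = 7.
All other a ∈ {1, ..., 118} have gcd(a, 119) = 1 and are units. So the nonzero zero-divisors are exactly the 22 values of a appearing in this scan.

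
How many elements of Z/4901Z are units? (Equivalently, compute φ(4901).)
Z/4901Z has φ(4901) = 4368 units

An element a ∈ Z/4901Z is a unit iff gcd(a, 4901) = 1, so the number of units is φ(4901). φ is multiplicative, with φ(p^e) = p^e − p^(e−1). Factorise 4901 = 13^2 · 29. Then
  φ(4901) = (13^2 − 13^1) · (29 − 1) = 156 · 28 = 4368.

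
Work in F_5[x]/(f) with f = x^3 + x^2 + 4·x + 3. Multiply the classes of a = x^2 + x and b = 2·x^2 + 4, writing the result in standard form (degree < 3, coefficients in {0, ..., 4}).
Multiply as integer polynomials: a · b = 2·x^4 + 2·x^3 + 4·x^2 + 4·x. Reducing coefficients mod 5: a · b ≡ 2·x^4 + 2·x^3 + 4·x^2 + 4·x. Now divide by f(x) = x^3 + x^2 + 4·x + 3 in F_5[x], eliminating the leading term at each step:
  leading term 2·x^4: subtract (2·x)·f(x) = 2·x^4 + 2·x^3 + 3·x^2 + x, leaving x^2 + 3·x (coefficients mod 5)
The degree is now < 3, so this is the remainder. Hence a · b ≡ x^2 + 3·x in F_5[x]/(f).

Final answer: a · b ≡ x^2 + 3·x (mod f(x))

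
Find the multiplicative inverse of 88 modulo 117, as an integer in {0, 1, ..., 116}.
88^(−1) ≡ 4 (mod 117)

Apply the extended Euclidean algorithm to (117, 88), tracking rows (r, s, t) with s·117 + t·88 = r. Each division r_prev = q·r_cur + r_new produces the new row as (previous row) − q·(current row):
  row A: (117, 1, 0)   [1·117 + 0·88 = 117]
  row B: (88, 0, 1)   [0·117 + 1·88 = 88]
  117 = 1·88 + 29   → row C = row A − 1·row B = (29, 1, −1)   [check: 1·117 − 1·88 = 29]
  88 = 3·29 + 1   → row D = row B − 3·row C = (1, −3, 4)   [check: −3·117 + 4·88 = 1]
  29 = 29·1 + 0   → remainder 0, stop. gcd = 1 (last nonzero row D).
The gcd is 1, so 88 is invertible mod 117. The last nonzero row gives −3·117 + 4·88 = 1, so t = 4. So 88^(−1) ≡ 4 (mod 117). Verify: 88 · 4 = 352 ≡ 1 (mod 117). ✓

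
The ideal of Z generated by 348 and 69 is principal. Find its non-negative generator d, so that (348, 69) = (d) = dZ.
In the PID Z, (a, b) is generated by gcd(a, b). Compute gcd(348, 69) with the extended Euclidean algorithm, tracking rows (r, s, t) with s·348 + t·69 = r:
  row A: (348, 1, 0)   [1·348 + 0·69 = 348]
  row B: (69, 0, 1)   [0·348 + 1·69 = 69]
  348 = 5·69 + 3   → row C = row A − 5·row B = (3, 1, −5)   [check: 1·348 − 5·69 = 3]
  69 = 23·3 + 0   → remainder 0, stop. gcd = 3 (last nonzero row C).
So gcd(348, 69) = 3, with Bézout identity 1·348 − 5·69 = 3. Containment (⊇): the Bézout identity exhibits 3 as an element of (348, 69), giving (3) ⊆ (348, 69). Containment (⊆): since 3 | 348 and 3 | 69 (348 = 3·116, 69 = 3·23), every Z-linear combination of 348 and 69 is divisible by 3, so (348, 69) ⊆ (3). Therefore (348, 69) = (3), d = 3.

Final answer: (348, 69) = (3); d = 3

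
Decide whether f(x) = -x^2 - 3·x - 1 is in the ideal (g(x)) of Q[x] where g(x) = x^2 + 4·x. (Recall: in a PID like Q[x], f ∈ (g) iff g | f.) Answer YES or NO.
NO

In Q[x] the ideal (g) consists of all multiples of g, so f ∈ (g) iff g | f, i.e. iff the remainder of f on division by g is 0. Divide f by g (g is monic, so eliminate the leading term of the running remainder at each step):
  leading term -x^2: subtract (-1)·g(x) = -x^2 - 4·x, leaving x - 1
The remainder r(x) = x - 1 ≠ 0 (and deg r < deg g), so g ∤ f, i.e. f ∉ (g).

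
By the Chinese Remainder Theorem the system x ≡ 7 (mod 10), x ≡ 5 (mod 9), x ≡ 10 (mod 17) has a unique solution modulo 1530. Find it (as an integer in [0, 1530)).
x ≡ 707 (mod 1530); the representative in [0, 1530) is 707

The moduli 10, 9, 17 are pairwise coprime, so by the CRT there is a unique solution mod 10·9·17 = 1530.
Solve by successive substitution. Start with x ≡ 7 (mod 10).
  Combine with x ≡ 5 (mod 9): write x = 7 + 10·t and require 7 + 10·t ≡ 5 (mod 9), i.e. 10·t ≡ 5 − 7 ≡ 7 (mod 9). Since 10^(−1) ≡ 1 (mod 9) (10 ≡ 1 (mod 9)), t ≡ 1·7 ≡ 7 (mod 9). So x ≡ 7 + 10·7 = 77 (mod 90).
  Combine with x ≡ 10 (mod 17): write x = 77 + 90·t and require 77 + 90·t ≡ 10 (mod 17), i.e. 90·t ≡ 10 − 77 ≡ 1 (mod 17). Since 90^(−1) ≡ 7 (mod 17) (90 ≡ 5 (mod 17)), t ≡ 7·1 ≡ 7 (mod 17). So x ≡ 77 + 90·7 = 707 (mod 1530).
Unique solution in [0, 1530): x = 707.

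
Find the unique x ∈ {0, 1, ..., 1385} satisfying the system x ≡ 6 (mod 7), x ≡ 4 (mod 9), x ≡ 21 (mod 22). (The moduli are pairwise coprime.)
The moduli 7, 9, 22 are pairwise coprime, so by the CRT there is a unique solution mod 7·9·22 = 1386.
Solve by successive substitution. Start with x ≡ 6 (mod 7).
  Combine with x ≡ 4 (mod 9): write x = 6 + 7·t and require 6 + 7·t ≡ 4 (mod 9), i.e. 7·t ≡ 4 − 6 ≡ 7 (mod 9). Since 7^(−1) ≡ 4 (mod 9), t ≡ 4·7 ≡ 1 (mod 9). So x ≡ 6 + 7·1 = 13 (mod 63).
  Combine with x ≡ 21 (mod 22): write x = 13 + 63·t and require 13 + 63·t ≡ 21 (mod 22), i.e. 63·t ≡ 21 − 13 ≡ 8 (mod 22). Since 63^(−1) ≡ 7 (mod 22) (63 ≡ 19 (mod 22)), t ≡ 7·8 ≡ 12 (mod 22). So x ≡ 13 + 63·12 = 769 (mod 1386).
Unique solution in [0, 1386): x = 769.

Final answer: x ≡ 769 (mod 1386); the representative in [0, 1386) is 769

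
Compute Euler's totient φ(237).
φ(237) = 156

φ is multiplicative, with φ(p^e) = p^e − p^(e−1). Factorise 237 = 3 · 79. Then
  φ(237) = (3 − 1) · (79 − 1) = 2 · 78 = 156.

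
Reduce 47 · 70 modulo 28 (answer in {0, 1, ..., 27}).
Reduce the factors first: 47 ≡ 19, 70 ≡ 14 (mod 28), so 47 · 70 ≡ 19 · 14 (mod 28). 19 · 14 = 266. Dividing by 28: 266 = 9·28 + 14. So (47 · 70) mod 28 = 14.

Final answer: 14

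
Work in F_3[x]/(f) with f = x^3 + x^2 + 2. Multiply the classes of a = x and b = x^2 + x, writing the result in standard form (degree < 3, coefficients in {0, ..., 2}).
a · b ≡ 1 (mod f(x))

Multiply as integer polynomials: a · b = x^3 + x^2. Reducing coefficients mod 3: a · b ≡ x^3 + x^2. Now divide by f(x) = x^3 + x^2 + 2 in F_3[x], eliminating the leading term at each step:
  leading term x^3: subtract (1)·f(x) = x^3 + x^2 + 2, leaving 1 (coefficients mod 3)
The degree is now < 3, so this is the remainder. Hence a · b ≡ 1 in F_3[x]/(f).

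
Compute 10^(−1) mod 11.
10^(−1) ≡ 10 (mod 11)

Apply the extended Euclidean algorithm to (11, 10), tracking rows (r, s, t) with s·11 + t·10 = r. Each division r_prev = q·r_cur + r_new produces the new row as (previous row) − q·(current row):
  row A: (11, 1, 0)   [1·11 + 0·10 = 11]
  row B: (10, 0, 1)   [0·11 + 1·10 = 10]
  11 = 1·10 + 1   → row C = row A − 1·row B = (1, 1, −1)   [check: 1·11 − 1·10 = 1]
  10 = 10·1 + 0   → remainder 0, stop. gcd = 1 (last nonzero row C).
The gcd is 1, so 10 is invertible mod 11. The last nonzero row gives 1·11 − 1·10 = 1, so t = −1. So 10^(−1) ≡ −1 ≡ 10 (mod 11). Verify: 10 · 10 = 100 ≡ 1 (mod 11). ✓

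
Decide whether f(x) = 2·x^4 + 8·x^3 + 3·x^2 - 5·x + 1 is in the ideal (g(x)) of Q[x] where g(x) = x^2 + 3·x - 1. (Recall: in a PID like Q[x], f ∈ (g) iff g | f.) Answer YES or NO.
YES

In Q[x] the ideal (g) consists of all multiples of g, so f ∈ (g) iff g | f, i.e. iff the remainder of f on division by g is 0. Divide f by g (g is monic, so eliminate the leading term of the running remainder at each step):
  leading term 2·x^4: subtract (2·x^2)·g(x) = 2·x^4 + 6·x^3 - 2·x^2, leaving 2·x^3 + 5·x^2 - 5·x + 1
  leading term 2·x^3: subtract (2·x)·g(x) = 2·x^3 + 6·x^2 - 2·x, leaving -x^2 - 3·x + 1
  leading term -x^2: subtract (-1)·g(x) = -x^2 - 3·x + 1, leaving 0
The remainder is 0, so f(x) = g(x) · h(x) with h(x) = 2·x^2 + 2·x - 1. Hence g | f, i.e. f ∈ (g).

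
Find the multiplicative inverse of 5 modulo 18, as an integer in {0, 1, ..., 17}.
5^(−1) ≡ 11 (mod 18)

Apply the extended Euclidean algorithm to (18, 5), tracking rows (r, s, t) with s·18 + t·5 = r. Each division r_prev = q·r_cur + r_new produces the new row as (previous row) − q·(current row):
  row A: (18, 1, 0)   [1·18 + 0·5 = 18]
  row B: (5, 0, 1)   [0·18 + 1·5 = 5]
  18 = 3·5 + 3   → row C = row A − 3·row B = (3, 1, −3)   [check: 1·18 − 3·5 = 3]
  5 = 1·3 + 2   → row D = row B − 1·row C = (2, −1, 4)   [check: −1·18 + 4·5 = 2]
  3 = 1·2 + 1   → row E = row C − 1·row D = (1, 2, −7)   [check: 2·18 − 7·5 = 1]
  2 = 2·1 + 0   → remainder 0, stop. gcd = 1 (last nonzero row E).
The gcd is 1, so 5 is invertible mod 18. The last nonzero row gives 2·18 − 7·5 = 1, so t = −7. So 5^(−1) ≡ −7 ≡ 11 (mod 18). Verify: 5 · 11 = 55 ≡ 1 (mod 18). ✓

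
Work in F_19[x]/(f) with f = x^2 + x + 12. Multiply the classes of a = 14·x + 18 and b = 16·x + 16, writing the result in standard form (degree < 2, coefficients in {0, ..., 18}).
Multiply as integer polynomials: a · b = 224·x^2 + 512·x + 288. Reducing coefficients mod 19: a · b ≡ 15·x^2 + 18·x + 3. Now divide by f(x) = x^2 + x + 12 in F_19[x], eliminating the leading term at each step:
  leading term 15·x^2: subtract (15)·f(x) = 15·x^2 + 15·x + 9, leaving 3·x + 13 (coefficients mod 19)
The degree is now < 2, so this is the remainder. Hence a · b ≡ 3·x + 13 in F_19[x]/(f).

Final answer: a · b ≡ 3·x + 13 (mod f(x))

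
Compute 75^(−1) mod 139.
Apply the extended Euclidean algorithm to (139, 75), tracking rows (r, s, t) with s·139 + t·75 = r. Each division r_prev = q·r_cur + r_new produces the new row as (previous row) − q·(current row):
  row A: (139, 1, 0)   [1·139 + 0·75 = 139]
  row B: (75, 0, 1)   [0·139 + 1·75 = 75]
  139 = 1·75 + 64   → row C = row A − 1·row B = (64, 1, −1)   [check: 1·139 − 1·75 = 64]
  75 = 1·64 + 11   → row D = row B − 1·row C = (11, −1, 2)   [check: −1·139 + 2·75 = 11]
  64 = 5·11 + 9   → row E = row C − 5·row D = (9, 6, −11)   [check: 6·139 − 11·75 = 9]
  11 = 1·9 + 2   → row F = row D − 1·row E = (2, −7, 13)   [check: −7·139 + 13·75 = 2]
  9 = 4·2 + 1   → row G = row E − 4·row F = (1, 34, −63)   [check: 34·139 − 63·75 = 1]
  2 = 2·1 + 0   → remainder 0, stop. gcd = 1 (last nonzero row G).
The gcd is 1, so 75 is invertible mod 139. The last nonzero row gives 34·139 − 63·75 = 1, so t = −63. So 75^(−1) ≡ −63 ≡ 76 (mod 139). Verify: 75 · 76 = 5700 ≡ 1 (mod 139). ✓

Final answer: 75^(−1) ≡ 76 (mod 139)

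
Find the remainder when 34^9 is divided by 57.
Use repeated squaring. Binary(9) = 1001. Walk through the bits of the exponent 9 left-to-right: at each bit after the leading one, square the running value, then multiply by 34 if the bit is 1 (always reducing mod 57):
  bit 1 = 1 (leading): start with 34.
  bit 2 = 0: square 34^2 = 1156 ≡ 16 (mod 57).
  bit 3 = 0: square 16^2 = 256 ≡ 28 (mod 57).
  bit 4 = 1: square 28^2 = 784 ≡ 43; bit is 1, so multiply 43·34 = 1462 ≡ 37 (mod 57).
Final value: 34^9 ≡ 37 (mod 57).

Final answer: 37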